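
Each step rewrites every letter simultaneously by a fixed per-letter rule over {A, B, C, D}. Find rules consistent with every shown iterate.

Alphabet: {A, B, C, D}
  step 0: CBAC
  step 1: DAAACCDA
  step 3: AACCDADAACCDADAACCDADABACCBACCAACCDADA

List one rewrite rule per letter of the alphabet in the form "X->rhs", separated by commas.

A->ACC, B->A, C->DA, D->B

  step 0 ⇒ step 1: CBAC ⇒ DA·A·ACC·DA
    A ↦ ACC
    B ↦ A
    C ↦ DA
    D ↦ B  (constrained at step 1)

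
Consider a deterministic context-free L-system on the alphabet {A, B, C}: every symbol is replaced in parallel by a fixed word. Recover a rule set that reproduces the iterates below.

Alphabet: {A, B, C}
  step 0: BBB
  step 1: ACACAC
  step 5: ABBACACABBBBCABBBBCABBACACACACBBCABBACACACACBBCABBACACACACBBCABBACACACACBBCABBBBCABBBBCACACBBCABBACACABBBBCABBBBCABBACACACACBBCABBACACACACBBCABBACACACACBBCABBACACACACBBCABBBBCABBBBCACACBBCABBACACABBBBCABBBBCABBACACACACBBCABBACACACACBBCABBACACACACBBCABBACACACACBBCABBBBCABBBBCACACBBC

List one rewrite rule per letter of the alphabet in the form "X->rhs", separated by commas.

  step 0 ⇒ step 1: BBB ⇒ AC·AC·AC
    B ↦ AC
    A ↦ ABB  (constrained at step 1)
    C ↦ BBC  (constrained at step 1)

A->ABB, B->AC, C->BBC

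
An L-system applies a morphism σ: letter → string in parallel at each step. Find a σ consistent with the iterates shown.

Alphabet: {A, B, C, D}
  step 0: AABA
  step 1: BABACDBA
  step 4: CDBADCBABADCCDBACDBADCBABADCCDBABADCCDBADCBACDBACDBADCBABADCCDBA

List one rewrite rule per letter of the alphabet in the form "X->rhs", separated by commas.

A->BA, B->CD, C->BA, D->DC

  step 0 ⇒ step 1: AABA ⇒ BA·BA·CD·BA
    A ↦ BA
    B ↦ CD
    C ↦ BA  (constrained at step 1)
    D ↦ DC  (constrained at step 1)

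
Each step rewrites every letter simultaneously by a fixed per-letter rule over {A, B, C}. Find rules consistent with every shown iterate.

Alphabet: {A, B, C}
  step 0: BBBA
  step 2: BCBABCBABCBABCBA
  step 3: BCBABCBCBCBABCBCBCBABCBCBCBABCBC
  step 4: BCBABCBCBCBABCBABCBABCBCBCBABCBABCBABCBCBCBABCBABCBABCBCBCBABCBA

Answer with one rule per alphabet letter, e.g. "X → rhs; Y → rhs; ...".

A->BC, B->BC, C->BA

  step 3 ⇒ step 4: BCBABCBCBCBABCBCBCBABCBCBCBABCBC ⇒ BC·BA·BC·BC·BC·BA·BC·BA·BC·BA·BC·BC·BC·BA·BC·BA·BC·BA·BC·BC·BC·BA·BC·BA·BC·BA·BC·BC·BC·BA·BC·BA
    A ↦ BC
    B ↦ BC
    C ↦ BA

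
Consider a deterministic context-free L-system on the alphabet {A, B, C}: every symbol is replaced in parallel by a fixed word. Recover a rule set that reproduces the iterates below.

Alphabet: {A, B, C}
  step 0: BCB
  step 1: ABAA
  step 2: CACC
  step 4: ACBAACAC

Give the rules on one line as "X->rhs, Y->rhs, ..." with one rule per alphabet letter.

A->C, B->A, C->BA

  step 1 ⇒ step 2: ABAA ⇒ C·A·C·C
    A ↦ C
    B ↦ A
  step 0 ⇒ step 1: BCB ⇒ A·BA·A
    C ↦ BA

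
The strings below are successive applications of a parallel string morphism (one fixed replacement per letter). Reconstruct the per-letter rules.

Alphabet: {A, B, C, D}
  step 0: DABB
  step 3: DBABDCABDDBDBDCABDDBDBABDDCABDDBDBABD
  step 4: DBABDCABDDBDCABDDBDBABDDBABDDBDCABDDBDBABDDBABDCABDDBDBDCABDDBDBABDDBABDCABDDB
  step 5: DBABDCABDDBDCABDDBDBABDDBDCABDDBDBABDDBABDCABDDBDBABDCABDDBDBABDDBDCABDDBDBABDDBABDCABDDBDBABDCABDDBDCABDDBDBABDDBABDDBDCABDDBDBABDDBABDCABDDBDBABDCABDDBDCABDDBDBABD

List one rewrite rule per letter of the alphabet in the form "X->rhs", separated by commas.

  step 4 ⇒ step 5: DBABDCABDDBDCABDDBDBABDDBABDDBDCABDDBDBABDDBABDCABDDBDBDCABDDBDBABDDBABDCABDDB ⇒ DB·ABD·C·ABD·DB·D·C·ABD·DB·DB·ABD·DB·D·C·ABD·DB·DB·ABD·DB·ABD·C·ABD·DB·DB·ABD·C·ABD·DB·DB·ABD·DB·D·C·ABD·DB·DB·ABD·DB·ABD·C·ABD·DB·DB·ABD·C·ABD·DB·D·C·ABD·DB·DB·ABD·DB·ABD·DB·D·C·ABD·DB·DB·ABD·DB·ABD·C·ABD·DB·DB·ABD·C·ABD·DB·D·C·ABD·DB·DB·ABD
    A ↦ C
    B ↦ ABD
    C ↦ D
    D ↦ DB

A->C, B->ABD, C->D, D->DB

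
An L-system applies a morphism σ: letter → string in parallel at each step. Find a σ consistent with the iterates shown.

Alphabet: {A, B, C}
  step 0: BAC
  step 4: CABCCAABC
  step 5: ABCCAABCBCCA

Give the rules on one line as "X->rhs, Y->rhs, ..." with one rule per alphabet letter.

  step 4 ⇒ step 5: CABCCAABC ⇒ A·BC·C·A·A·BC·BC·C·A
    A ↦ BC
    B ↦ C
    C ↦ A

A->BC, B->C, C->A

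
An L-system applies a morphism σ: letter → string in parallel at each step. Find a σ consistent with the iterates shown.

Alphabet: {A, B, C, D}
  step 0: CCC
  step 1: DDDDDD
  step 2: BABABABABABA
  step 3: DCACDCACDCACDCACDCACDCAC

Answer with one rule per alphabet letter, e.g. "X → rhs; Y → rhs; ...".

  step 2 ⇒ step 3: BABABABABABA ⇒ DC·AC·DC·AC·DC·AC·DC·AC·DC·AC·DC·AC
    A ↦ AC
    B ↦ DC
  step 0 ⇒ step 1: CCC ⇒ DD·DD·DD
    C ↦ DD
  step 1 ⇒ step 2: DDDDDD ⇒ BA·BA·BA·BA·BA·BA
    D ↦ BA

A->AC, B->DC, C->DD, D->BA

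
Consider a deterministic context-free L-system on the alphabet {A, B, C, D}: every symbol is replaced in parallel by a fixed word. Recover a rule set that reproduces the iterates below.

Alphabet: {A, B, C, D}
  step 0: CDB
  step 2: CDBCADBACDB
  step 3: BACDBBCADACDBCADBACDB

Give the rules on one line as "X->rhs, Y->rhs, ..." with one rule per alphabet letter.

  step 2 ⇒ step 3: CDBCADBACDB ⇒ B·A·CDB·B·CAD·A·CDB·CAD·B·A·CDB
    A ↦ CAD
    B ↦ CDB
    C ↦ B
    D ↦ A

A->CAD, B->CDB, C->B, D->A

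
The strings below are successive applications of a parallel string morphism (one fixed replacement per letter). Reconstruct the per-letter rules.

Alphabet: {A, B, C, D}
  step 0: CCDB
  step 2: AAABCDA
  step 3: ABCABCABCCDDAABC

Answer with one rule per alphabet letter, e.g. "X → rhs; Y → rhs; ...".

  step 2 ⇒ step 3: AAABCDA ⇒ ABC·ABC·ABC·CD·D·A·ABC
    A ↦ ABC
    B ↦ CD
    C ↦ D
    D ↦ A

A->ABC, B->CD, C->D, D->A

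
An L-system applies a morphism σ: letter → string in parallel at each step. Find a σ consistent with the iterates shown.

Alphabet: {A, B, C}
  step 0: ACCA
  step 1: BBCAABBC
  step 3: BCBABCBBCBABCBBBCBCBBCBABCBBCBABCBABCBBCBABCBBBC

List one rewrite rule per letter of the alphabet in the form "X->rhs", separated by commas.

A->BBC, B->BCB, C->A

  step 0 ⇒ step 1: ACCA ⇒ BBC·A·A·BBC
    A ↦ BBC
    C ↦ A
    B ↦ BCB  (constrained at step 1)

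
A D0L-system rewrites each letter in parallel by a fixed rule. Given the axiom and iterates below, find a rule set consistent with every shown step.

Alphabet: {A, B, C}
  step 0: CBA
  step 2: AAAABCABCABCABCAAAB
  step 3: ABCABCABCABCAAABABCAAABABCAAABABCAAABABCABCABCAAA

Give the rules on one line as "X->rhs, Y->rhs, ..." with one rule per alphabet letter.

  step 2 ⇒ step 3: AAAABCABCABCABCAAAB ⇒ ABC·ABC·ABC·ABC·AAA·B·ABC·AAA·B·ABC·AAA·B·ABC·AAA·B·ABC·ABC·ABC·AAA
    A ↦ ABC
    B ↦ AAA
    C ↦ B

A->ABC, B->AAA, C->B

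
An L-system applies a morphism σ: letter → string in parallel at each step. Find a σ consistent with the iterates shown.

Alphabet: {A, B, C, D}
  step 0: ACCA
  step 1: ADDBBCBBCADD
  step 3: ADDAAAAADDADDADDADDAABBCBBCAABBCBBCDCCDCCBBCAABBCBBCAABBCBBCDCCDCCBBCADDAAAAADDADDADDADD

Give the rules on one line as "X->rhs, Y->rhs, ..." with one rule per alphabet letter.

A->ADD, B->DCC, C->BBC, D->AA

  step 0 ⇒ step 1: ACCA ⇒ ADD·BBC·BBC·ADD
    A ↦ ADD
    C ↦ BBC
    B ↦ DCC  (constrained at step 1)
    D ↦ AA  (constrained at step 1)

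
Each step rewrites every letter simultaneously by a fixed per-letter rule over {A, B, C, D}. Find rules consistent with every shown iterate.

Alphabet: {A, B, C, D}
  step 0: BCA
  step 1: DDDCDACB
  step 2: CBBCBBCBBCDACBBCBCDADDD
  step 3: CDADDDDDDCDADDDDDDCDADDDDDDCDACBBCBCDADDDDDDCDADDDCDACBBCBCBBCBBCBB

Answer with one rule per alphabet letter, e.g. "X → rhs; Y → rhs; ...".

A->CB, B->DDD, C->CDA, D->CBB

  step 2 ⇒ step 3: CBBCBBCBBCDACBBCBCDADDD ⇒ CDA·DDD·DDD·CDA·DDD·DDD·CDA·DDD·DDD·CDA·CBB·CB·CDA·DDD·DDD·CDA·DDD·CDA·CBB·CB·CBB·CBB·CBB
    A ↦ CB
    B ↦ DDD
    C ↦ CDA
    D ↦ CBB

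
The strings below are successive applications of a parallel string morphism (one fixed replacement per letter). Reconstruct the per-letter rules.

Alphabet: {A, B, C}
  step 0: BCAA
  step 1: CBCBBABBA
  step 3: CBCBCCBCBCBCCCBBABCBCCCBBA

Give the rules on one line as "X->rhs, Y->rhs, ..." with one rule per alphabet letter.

A->BBA, B->C, C->BC

  step 0 ⇒ step 1: BCAA ⇒ C·BC·BBA·BBA
    A ↦ BBA
    B ↦ C
    C ↦ BC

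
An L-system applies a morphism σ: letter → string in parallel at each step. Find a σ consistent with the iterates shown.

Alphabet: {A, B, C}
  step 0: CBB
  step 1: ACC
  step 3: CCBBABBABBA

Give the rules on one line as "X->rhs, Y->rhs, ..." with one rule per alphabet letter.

  step 0 ⇒ step 1: CBB ⇒ A·C·C
    B ↦ C
    C ↦ A
    A ↦ BBA  (constrained at step 1)

A->BBA, B->C, C->A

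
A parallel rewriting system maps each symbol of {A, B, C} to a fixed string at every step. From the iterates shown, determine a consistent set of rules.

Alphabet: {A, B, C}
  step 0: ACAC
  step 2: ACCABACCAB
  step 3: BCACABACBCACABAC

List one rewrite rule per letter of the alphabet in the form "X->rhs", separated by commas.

  step 2 ⇒ step 3: ACCABACCAB ⇒ B·CA·CA·B·AC·B·CA·CA·B·AC
    A ↦ B
    B ↦ AC
    C ↦ CA

A->B, B->AC, C->CA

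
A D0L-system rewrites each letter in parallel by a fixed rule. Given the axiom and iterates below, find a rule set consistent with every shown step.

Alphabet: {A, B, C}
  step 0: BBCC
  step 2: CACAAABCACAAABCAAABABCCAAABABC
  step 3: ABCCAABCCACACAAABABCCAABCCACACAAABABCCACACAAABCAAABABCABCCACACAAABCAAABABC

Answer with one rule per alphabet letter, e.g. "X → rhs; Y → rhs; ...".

  step 2 ⇒ step 3: CACAAABCACAAABCAAABABCCAAABABC ⇒ ABC·CA·ABC·CA·CA·CA·AAB·ABC·CA·ABC·CA·CA·CA·AAB·ABC·CA·CA·CA·AAB·CA·AAB·ABC·ABC·CA·CA·CA·AAB·CA·AAB·ABC
    A ↦ CA
    B ↦ AAB
    C ↦ ABC

A->CA, B->AAB, C->ABC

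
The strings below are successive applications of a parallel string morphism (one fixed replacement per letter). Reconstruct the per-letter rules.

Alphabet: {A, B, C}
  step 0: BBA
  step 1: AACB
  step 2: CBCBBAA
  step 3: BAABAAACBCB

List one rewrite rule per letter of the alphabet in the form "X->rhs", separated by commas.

A->CB, B->A, C->BA

  step 2 ⇒ step 3: CBCBBAA ⇒ BA·A·BA·A·A·CB·CB
    A ↦ CB
    B ↦ A
    C ↦ BA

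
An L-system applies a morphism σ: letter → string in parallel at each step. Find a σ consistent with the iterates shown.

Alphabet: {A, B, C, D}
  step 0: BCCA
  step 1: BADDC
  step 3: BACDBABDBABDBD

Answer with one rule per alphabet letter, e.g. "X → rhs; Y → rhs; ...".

A->C, B->BA, C->D, D->BD

  step 0 ⇒ step 1: BCCA ⇒ BA·D·D·C
    A ↦ C
    B ↦ BA
    C ↦ D
    D ↦ BD  (constrained at step 1)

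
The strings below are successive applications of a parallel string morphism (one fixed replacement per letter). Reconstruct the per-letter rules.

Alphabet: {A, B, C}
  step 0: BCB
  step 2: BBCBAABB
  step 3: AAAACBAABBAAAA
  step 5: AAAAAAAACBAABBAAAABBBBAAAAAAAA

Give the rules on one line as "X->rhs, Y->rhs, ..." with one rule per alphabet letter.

A->B, B->AA, C->CB

  step 2 ⇒ step 3: BBCBAABB ⇒ AA·AA·CB·AA·B·B·AA·AA
    A ↦ B
    B ↦ AA
    C ↦ CB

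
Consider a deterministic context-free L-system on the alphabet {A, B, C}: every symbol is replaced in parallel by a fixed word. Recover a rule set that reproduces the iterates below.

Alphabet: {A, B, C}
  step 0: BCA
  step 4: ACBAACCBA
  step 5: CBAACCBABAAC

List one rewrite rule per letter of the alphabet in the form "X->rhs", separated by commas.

A->C, B->A, C->BA

  step 4 ⇒ step 5: ACBAACCBA ⇒ C·BA·A·C·C·BA·BA·A·C
    A ↦ C
    B ↦ A
    C ↦ BA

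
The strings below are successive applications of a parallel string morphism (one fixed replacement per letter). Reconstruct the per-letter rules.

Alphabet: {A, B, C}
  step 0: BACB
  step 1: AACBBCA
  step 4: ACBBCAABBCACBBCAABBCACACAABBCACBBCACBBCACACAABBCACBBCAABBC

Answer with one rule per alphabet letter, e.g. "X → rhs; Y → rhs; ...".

A->AC, B->A, C->BBC

  step 0 ⇒ step 1: BACB ⇒ A·AC·BBC·A
    A ↦ AC
    B ↦ A
    C ↦ BBC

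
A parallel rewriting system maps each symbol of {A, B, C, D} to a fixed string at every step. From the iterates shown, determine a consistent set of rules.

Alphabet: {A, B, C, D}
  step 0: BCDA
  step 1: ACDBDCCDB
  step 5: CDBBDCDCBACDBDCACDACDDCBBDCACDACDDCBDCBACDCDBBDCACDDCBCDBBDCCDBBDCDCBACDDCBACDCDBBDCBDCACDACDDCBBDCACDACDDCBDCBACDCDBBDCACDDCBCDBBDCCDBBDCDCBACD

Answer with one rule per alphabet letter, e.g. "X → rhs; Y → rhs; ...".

  step 0 ⇒ step 1: BCDA ⇒ ACD·B·DC·CDB
    A ↦ CDB
    B ↦ ACD
    C ↦ B
    D ↦ DC

A->CDB, B->ACD, C->B, D->DC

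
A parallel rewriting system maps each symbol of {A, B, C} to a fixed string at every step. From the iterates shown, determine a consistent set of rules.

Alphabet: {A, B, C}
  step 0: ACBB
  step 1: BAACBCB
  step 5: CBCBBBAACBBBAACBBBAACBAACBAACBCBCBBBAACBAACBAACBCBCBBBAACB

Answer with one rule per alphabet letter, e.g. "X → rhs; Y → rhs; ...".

A->B, B->CB, C->AA

  step 0 ⇒ step 1: ACBB ⇒ B·AA·CB·CB
    A ↦ B
    B ↦ CB
    C ↦ AA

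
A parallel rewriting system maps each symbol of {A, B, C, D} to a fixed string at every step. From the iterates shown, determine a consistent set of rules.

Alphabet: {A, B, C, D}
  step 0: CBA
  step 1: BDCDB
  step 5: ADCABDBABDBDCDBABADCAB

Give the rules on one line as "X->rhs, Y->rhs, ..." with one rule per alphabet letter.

  step 0 ⇒ step 1: CBA ⇒ B·DC·DB
    A ↦ DB
    B ↦ DC
    C ↦ B
    D ↦ A  (constrained at step 1)

A->DB, B->DC, C->B, D->A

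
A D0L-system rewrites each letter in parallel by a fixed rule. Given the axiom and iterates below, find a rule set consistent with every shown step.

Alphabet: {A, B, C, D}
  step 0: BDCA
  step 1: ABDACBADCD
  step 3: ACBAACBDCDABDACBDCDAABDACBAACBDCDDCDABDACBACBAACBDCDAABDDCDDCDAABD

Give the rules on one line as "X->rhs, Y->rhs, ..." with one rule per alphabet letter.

A->DCD, B->ABD, C->A, D->ACB

  step 0 ⇒ step 1: BDCA ⇒ ABD·ACB·A·DCD
    A ↦ DCD
    B ↦ ABD
    C ↦ A
    D ↦ ACB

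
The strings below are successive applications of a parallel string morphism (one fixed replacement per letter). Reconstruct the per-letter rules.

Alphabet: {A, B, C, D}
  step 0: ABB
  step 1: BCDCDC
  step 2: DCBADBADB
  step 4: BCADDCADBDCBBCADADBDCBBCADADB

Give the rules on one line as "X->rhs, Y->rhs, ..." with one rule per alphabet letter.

  step 1 ⇒ step 2: BCDCDC ⇒ DC·B·AD·B·AD·B
    B ↦ DC
    C ↦ B
    D ↦ AD
  step 0 ⇒ step 1: ABB ⇒ BC·DC·DC
    A ↦ BC

A->BC, B->DC, C->B, D->AD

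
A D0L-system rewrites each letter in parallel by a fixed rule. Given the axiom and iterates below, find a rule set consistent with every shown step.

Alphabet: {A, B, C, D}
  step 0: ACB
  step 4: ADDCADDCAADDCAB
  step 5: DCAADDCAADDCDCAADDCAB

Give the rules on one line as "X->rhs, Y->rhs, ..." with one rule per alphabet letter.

  step 4 ⇒ step 5: ADDCADDCAADDCAB ⇒ DC·A·A·D·DC·A·A·D·DC·DC·A·A·D·DC·AB
    A ↦ DC
    B ↦ AB
    C ↦ D
    D ↦ A

A->DC, B->AB, C->D, D->A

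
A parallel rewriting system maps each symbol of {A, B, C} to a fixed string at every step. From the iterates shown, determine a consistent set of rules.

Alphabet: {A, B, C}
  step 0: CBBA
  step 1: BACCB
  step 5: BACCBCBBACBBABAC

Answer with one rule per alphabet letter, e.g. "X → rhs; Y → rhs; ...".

A->B, B->C, C->BA

  step 0 ⇒ step 1: CBBA ⇒ BA·C·C·B
    A ↦ B
    B ↦ C
    C ↦ BA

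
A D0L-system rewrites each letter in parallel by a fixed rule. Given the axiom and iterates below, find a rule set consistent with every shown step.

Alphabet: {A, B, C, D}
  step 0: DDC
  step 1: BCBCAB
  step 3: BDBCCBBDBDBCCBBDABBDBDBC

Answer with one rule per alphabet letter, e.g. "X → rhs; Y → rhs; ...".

  step 0 ⇒ step 1: DDC ⇒ BC·BC·AB
    C ↦ AB
    D ↦ BC
    A ↦ CB  (constrained at step 1)
    B ↦ BD  (constrained at step 1)

A->CB, B->BD, C->AB, D->BC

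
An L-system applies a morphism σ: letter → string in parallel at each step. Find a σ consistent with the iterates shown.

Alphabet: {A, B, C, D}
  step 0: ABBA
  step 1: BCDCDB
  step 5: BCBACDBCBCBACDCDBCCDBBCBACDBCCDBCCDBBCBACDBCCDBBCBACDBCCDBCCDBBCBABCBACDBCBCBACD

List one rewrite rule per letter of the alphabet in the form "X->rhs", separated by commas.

A->B, B->CD, C->BC, D->BA

  step 0 ⇒ step 1: ABBA ⇒ B·CD·CD·B
    A ↦ B
    B ↦ CD
    C ↦ BC  (constrained at step 1)
    D ↦ BA  (constrained at step 1)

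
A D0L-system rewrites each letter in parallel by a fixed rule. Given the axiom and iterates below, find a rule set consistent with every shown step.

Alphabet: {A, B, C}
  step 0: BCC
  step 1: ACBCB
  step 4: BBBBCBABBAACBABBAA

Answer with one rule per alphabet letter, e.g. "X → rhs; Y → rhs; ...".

  step 0 ⇒ step 1: BCC ⇒ A·CB·CB
    B ↦ A
    C ↦ CB
    A ↦ BB  (constrained at step 1)

A->BB, B->A, C->CB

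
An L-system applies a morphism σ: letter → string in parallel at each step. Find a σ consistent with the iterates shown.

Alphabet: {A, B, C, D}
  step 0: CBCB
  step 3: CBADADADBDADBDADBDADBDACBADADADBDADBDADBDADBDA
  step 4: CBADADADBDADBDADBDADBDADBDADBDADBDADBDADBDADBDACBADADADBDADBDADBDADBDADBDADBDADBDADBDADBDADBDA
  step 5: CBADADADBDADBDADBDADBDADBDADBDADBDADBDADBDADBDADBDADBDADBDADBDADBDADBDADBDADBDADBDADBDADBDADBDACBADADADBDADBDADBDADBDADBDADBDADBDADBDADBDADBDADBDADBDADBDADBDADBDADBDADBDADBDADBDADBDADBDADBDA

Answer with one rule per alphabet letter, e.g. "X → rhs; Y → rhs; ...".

  step 4 ⇒ step 5: CBADADADBDADBDADBDADBDADBDADBDADBDADBDADBDADBDACBADADADBDADBDADBDADBDADBDADBDADBDADBDADBDADBDA ⇒ CBA·DA·DA·DB·DA·DB·DA·DB·DA·DB·DA·DB·DA·DB·DA·DB·DA·DB·DA·DB·DA·DB·DA·DB·DA·DB·DA·DB·DA·DB·DA·DB·DA·DB·DA·DB·DA·DB·DA·DB·DA·DB·DA·DB·DA·DB·DA·CBA·DA·DA·DB·DA·DB·DA·DB·DA·DB·DA·DB·DA·DB·DA·DB·DA·DB·DA·DB·DA·DB·DA·DB·DA·DB·DA·DB·DA·DB·DA·DB·DA·DB·DA·DB·DA·DB·DA·DB·DA·DB·DA·DB·DA·DB·DA
    A ↦ DA
    B ↦ DA
    C ↦ CBA
    D ↦ DB

A->DA, B->DA, C->CBA, D->DB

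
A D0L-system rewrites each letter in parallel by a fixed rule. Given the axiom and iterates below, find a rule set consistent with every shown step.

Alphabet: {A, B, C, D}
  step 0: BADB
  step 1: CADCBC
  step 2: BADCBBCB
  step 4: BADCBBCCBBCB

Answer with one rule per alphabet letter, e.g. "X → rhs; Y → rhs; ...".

  step 1 ⇒ step 2: CADCBC ⇒ B·AD·CB·B·C·B
    A ↦ AD
    B ↦ C
    C ↦ B
    D ↦ CB

A->AD, B->C, C->B, D->CB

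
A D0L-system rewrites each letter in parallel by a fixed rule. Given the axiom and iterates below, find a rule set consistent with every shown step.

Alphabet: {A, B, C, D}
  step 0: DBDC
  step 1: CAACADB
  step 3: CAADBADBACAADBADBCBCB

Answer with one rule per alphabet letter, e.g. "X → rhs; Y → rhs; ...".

  step 0 ⇒ step 1: DBDC ⇒ CA·A·CA·DB
    B ↦ A
    C ↦ DB
    D ↦ CA
    A ↦ CB  (constrained at step 1)

A->CB, B->A, C->DB, D->CA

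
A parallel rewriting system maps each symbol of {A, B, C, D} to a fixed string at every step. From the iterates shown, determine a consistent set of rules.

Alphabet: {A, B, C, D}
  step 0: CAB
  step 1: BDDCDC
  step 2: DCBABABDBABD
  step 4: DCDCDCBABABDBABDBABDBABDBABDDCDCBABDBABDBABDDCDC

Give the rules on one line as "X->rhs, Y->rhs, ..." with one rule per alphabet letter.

A->DC, B->DC, C->BD, D->BA

  step 1 ⇒ step 2: BDDCDC ⇒ DC·BA·BA·BD·BA·BD
    B ↦ DC
    C ↦ BD
    D ↦ BA
  step 0 ⇒ step 1: CAB ⇒ BD·DC·DC
    A ↦ DC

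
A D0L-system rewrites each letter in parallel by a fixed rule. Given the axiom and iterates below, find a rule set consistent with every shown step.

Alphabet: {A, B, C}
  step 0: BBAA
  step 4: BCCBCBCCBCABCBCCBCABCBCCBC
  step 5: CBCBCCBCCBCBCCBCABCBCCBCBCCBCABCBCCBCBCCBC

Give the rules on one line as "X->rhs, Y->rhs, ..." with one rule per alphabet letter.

  step 4 ⇒ step 5: BCCBCBCCBCABCBCCBCABCBCCBC ⇒ C·BC·BC·C·BC·C·BC·BC·C·BC·AB·C·BC·C·BC·BC·C·BC·AB·C·BC·C·BC·BC·C·BC
    A ↦ AB
    B ↦ C
    C ↦ BC

A->AB, B->C, C->BC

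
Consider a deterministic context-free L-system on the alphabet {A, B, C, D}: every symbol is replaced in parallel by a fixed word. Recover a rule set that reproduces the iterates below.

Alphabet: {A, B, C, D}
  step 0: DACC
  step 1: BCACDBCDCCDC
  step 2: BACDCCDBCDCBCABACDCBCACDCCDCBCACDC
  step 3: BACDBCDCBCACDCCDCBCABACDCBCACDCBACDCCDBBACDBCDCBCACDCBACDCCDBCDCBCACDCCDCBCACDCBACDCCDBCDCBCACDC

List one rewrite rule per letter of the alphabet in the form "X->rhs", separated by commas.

  step 2 ⇒ step 3: BACDCCDBCDCBCABACDCBCACDCCDCBCACDC ⇒ BA·CDB·CDC·BCA·CDC·CDC·BCA·BA·CDC·BCA·CDC·BA·CDC·CDB·BA·CDB·CDC·BCA·CDC·BA·CDC·CDB·CDC·BCA·CDC·CDC·BCA·CDC·BA·CDC·CDB·CDC·BCA·CDC
    A ↦ CDB
    B ↦ BA
    C ↦ CDC
    D ↦ BCA

A->CDB, B->BA, C->CDC, D->BCA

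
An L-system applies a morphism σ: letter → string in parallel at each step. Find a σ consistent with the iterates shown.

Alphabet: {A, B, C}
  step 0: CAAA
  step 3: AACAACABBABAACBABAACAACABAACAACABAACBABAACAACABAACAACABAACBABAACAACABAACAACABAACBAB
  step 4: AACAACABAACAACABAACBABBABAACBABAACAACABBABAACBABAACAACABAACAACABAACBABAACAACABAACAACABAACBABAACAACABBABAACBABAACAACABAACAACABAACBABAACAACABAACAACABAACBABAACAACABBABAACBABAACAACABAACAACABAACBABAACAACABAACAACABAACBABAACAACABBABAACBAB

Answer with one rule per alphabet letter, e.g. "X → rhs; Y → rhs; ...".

A->AAC, B->BAB, C->AB

  step 3 ⇒ step 4: AACAACABBABAACBABAACAACABAACAACABAACBABAACAACABAACAACABAACBABAACAACABAACAACABAACBAB ⇒ AAC·AAC·AB·AAC·AAC·AB·AAC·BAB·BAB·AAC·BAB·AAC·AAC·AB·BAB·AAC·BAB·AAC·AAC·AB·AAC·AAC·AB·AAC·BAB·AAC·AAC·AB·AAC·AAC·AB·AAC·BAB·AAC·AAC·AB·BAB·AAC·BAB·AAC·AAC·AB·AAC·AAC·AB·AAC·BAB·AAC·AAC·AB·AAC·AAC·AB·AAC·BAB·AAC·AAC·AB·BAB·AAC·BAB·AAC·AAC·AB·AAC·AAC·AB·AAC·BAB·AAC·AAC·AB·AAC·AAC·AB·AAC·BAB·AAC·AAC·AB·BAB·AAC·BAB
    A ↦ AAC
    B ↦ BAB
    C ↦ AB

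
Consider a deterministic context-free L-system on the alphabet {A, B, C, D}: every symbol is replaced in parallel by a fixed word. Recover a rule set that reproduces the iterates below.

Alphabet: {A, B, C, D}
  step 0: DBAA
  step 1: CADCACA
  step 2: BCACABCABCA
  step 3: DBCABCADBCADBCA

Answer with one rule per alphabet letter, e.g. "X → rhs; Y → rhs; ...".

  step 2 ⇒ step 3: BCACABCABCA ⇒ D·B·CA·B·CA·D·B·CA·D·B·CA
    A ↦ CA
    B ↦ D
    C ↦ B
  step 0 ⇒ step 1: DBAA ⇒ CA·D·CA·CA
    D ↦ CA

A->CA, B->D, C->B, D->CA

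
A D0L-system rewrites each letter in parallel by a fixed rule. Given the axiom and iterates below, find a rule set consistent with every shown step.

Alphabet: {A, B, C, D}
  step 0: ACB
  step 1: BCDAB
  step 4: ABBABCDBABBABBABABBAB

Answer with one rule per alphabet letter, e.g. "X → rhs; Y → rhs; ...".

A->B, B->AB, C->CD, D->B

  step 0 ⇒ step 1: ACB ⇒ B·CD·AB
    A ↦ B
    B ↦ AB
    C ↦ CD
    D ↦ B  (constrained at step 1)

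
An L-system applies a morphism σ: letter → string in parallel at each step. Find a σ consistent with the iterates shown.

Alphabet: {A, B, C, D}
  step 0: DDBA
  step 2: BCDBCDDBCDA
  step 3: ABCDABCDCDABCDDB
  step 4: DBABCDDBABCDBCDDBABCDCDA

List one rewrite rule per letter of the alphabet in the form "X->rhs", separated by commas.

A->DB, B->A, C->B, D->CD

  step 3 ⇒ step 4: ABCDABCDCDABCDDB ⇒ DB·A·B·CD·DB·A·B·CD·B·CD·DB·A·B·CD·CD·A
    A ↦ DB
    B ↦ A
    C ↦ B
    D ↦ CD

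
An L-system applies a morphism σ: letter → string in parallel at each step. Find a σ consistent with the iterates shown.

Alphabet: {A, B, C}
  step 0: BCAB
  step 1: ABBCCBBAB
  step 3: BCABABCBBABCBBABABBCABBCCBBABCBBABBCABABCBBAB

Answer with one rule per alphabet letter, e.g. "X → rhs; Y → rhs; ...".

  step 0 ⇒ step 1: BCAB ⇒ AB·BC·CBB·AB
    A ↦ CBB
    B ↦ AB
    C ↦ BC

A->CBB, B->AB, C->BC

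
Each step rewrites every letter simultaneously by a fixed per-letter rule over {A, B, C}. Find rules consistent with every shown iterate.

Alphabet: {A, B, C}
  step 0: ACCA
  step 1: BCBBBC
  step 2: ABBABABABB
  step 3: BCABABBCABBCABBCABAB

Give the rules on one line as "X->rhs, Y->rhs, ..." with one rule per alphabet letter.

A->BC, B->AB, C->B

  step 2 ⇒ step 3: ABBABABABB ⇒ BC·AB·AB·BC·AB·BC·AB·BC·AB·AB
    A ↦ BC
    B ↦ AB
  step 0 ⇒ step 1: ACCA ⇒ BC·B·B·BC
    C ↦ B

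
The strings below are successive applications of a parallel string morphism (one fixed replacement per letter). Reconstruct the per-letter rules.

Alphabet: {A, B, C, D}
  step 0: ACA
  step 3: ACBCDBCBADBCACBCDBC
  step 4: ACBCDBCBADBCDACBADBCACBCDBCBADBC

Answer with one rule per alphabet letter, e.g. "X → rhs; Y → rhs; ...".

A->AC, B->D, C->BC, D->BA

  step 3 ⇒ step 4: ACBCDBCBADBCACBCDBC ⇒ AC·BC·D·BC·BA·D·BC·D·AC·BA·D·BC·AC·BC·D·BC·BA·D·BC
    A ↦ AC
    B ↦ D
    C ↦ BC
    D ↦ BA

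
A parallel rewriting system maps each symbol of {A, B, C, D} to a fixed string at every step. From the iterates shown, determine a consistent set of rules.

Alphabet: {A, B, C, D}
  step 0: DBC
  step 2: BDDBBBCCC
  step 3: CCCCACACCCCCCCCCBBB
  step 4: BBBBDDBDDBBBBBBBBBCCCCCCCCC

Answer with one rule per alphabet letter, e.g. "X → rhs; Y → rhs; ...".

  step 3 ⇒ step 4: CCCCACACCCCCCCCCBBB ⇒ B·B·B·B·DD·B·DD·B·B·B·B·B·B·B·B·B·CCC·CCC·CCC
    A ↦ DD
    B ↦ CCC
    C ↦ B
  step 2 ⇒ step 3: BDDBBBCCC ⇒ CCC·CA·CA·CCC·CCC·CCC·B·B·B
    D ↦ CA

A->DD, B->CCC, C->B, D->CA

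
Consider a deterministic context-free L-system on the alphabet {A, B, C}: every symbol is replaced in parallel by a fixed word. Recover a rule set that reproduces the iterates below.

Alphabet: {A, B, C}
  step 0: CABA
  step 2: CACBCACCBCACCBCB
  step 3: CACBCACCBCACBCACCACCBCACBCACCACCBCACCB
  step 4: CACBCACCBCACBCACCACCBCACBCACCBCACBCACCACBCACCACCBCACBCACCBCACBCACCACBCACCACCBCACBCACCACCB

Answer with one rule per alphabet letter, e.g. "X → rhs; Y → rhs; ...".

  step 3 ⇒ step 4: CACBCACCBCACBCACCACCBCACBCACCACCBCACCB ⇒ CAC·B·CAC·CB·CAC·B·CAC·CAC·CB·CAC·B·CAC·CB·CAC·B·CAC·CAC·B·CAC·CAC·CB·CAC·B·CAC·CB·CAC·B·CAC·CAC·B·CAC·CAC·CB·CAC·B·CAC·CAC·CB
    A ↦ B
    B ↦ CB
    C ↦ CAC

A->B, B->CB, C->CAC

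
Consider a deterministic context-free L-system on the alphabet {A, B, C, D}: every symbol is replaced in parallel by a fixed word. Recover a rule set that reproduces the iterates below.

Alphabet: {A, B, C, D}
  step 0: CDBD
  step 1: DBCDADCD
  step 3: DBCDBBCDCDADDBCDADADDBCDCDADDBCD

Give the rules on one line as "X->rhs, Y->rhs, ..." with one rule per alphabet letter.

A->BB, B->AD, C->DB, D->CD

  step 0 ⇒ step 1: CDBD ⇒ DB·CD·AD·CD
    B ↦ AD
    C ↦ DB
    D ↦ CD
    A ↦ BB  (constrained at step 1)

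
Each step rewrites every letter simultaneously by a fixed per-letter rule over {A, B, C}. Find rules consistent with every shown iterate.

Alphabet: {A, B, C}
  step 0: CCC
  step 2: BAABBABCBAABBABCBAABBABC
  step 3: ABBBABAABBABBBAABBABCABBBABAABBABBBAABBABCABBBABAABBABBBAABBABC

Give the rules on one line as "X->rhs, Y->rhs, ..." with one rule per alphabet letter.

A->BA, B->ABB, C->ABC

  step 2 ⇒ step 3: BAABBABCBAABBABCBAABBABC ⇒ ABB·BA·BA·ABB·ABB·BA·ABB·ABC·ABB·BA·BA·ABB·ABB·BA·ABB·ABC·ABB·BA·BA·ABB·ABB·BA·ABB·ABC
    A ↦ BA
    B ↦ ABB
    C ↦ ABC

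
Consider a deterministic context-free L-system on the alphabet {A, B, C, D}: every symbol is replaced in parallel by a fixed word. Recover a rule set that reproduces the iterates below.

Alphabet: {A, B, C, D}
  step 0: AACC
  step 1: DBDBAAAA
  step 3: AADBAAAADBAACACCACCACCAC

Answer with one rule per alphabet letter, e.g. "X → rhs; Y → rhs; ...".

  step 0 ⇒ step 1: AACC ⇒ DB·DB·AA·AA
    A ↦ DB
    C ↦ AA
    B ↦ AC  (constrained at step 1)
    D ↦ C  (constrained at step 1)

A->DB, B->AC, C->AA, D->C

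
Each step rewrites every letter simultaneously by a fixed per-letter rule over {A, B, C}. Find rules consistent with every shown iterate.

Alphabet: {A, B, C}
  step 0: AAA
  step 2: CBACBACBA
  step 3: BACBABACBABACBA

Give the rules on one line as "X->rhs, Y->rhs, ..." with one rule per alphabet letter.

A->BA, B->C, C->BA

  step 2 ⇒ step 3: CBACBACBA ⇒ BA·C·BA·BA·C·BA·BA·C·BA
    A ↦ BA
    B ↦ C
    C ↦ BA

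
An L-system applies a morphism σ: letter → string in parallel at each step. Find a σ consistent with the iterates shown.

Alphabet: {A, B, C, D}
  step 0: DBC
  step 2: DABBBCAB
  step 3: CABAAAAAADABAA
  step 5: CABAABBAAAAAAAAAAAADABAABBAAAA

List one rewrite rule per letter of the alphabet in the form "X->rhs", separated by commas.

A->B, B->AA, C->DA, D->CA

  step 2 ⇒ step 3: DABBBCAB ⇒ CA·B·AA·AA·AA·DA·B·AA
    A ↦ B
    B ↦ AA
    C ↦ DA
    D ↦ CA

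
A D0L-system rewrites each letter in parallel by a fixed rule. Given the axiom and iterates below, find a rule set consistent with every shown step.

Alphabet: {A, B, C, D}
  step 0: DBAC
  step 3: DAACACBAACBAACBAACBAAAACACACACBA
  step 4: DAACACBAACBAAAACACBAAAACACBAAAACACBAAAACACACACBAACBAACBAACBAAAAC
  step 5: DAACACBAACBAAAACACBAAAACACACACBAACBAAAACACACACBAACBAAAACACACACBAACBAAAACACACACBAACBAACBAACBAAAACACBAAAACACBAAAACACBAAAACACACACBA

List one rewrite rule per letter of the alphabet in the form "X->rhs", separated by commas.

A->AC, B->AA, C->BA, D->DA

  step 4 ⇒ step 5: DAACACBAACBAAAACACBAAAACACBAAAACACBAAAACACACACBAACBAACBAACBAAAAC ⇒ DA·AC·AC·BA·AC·BA·AA·AC·AC·BA·AA·AC·AC·AC·AC·BA·AC·BA·AA·AC·AC·AC·AC·BA·AC·BA·AA·AC·AC·AC·AC·BA·AC·BA·AA·AC·AC·AC·AC·BA·AC·BA·AC·BA·AC·BA·AA·AC·AC·BA·AA·AC·AC·BA·AA·AC·AC·BA·AA·AC·AC·AC·AC·BA
    A ↦ AC
    B ↦ AA
    C ↦ BA
    D ↦ DA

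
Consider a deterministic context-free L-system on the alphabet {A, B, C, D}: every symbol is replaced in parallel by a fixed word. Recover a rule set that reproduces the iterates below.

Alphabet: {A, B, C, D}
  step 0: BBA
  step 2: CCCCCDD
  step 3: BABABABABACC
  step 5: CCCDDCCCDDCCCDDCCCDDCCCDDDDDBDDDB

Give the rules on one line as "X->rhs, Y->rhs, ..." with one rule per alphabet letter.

  step 2 ⇒ step 3: CCCCCDD ⇒ BA·BA·BA·BA·BA·C·C
    C ↦ BA
    D ↦ C
    A ↦ DB  (constrained at step 0)
    B ↦ DD  (constrained at step 0)

A->DB, B->DD, C->BA, D->C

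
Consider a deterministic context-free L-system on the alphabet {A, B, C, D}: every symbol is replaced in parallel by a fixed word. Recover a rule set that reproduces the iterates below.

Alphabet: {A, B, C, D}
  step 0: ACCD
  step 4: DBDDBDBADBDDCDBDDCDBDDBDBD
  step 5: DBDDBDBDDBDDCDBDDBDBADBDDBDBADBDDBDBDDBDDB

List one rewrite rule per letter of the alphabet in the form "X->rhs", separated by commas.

A->DC, B->D, C->A, D->DB

  step 4 ⇒ step 5: DBDDBDBADBDDCDBDDCDBDDBDBD ⇒ DB·D·DB·DB·D·DB·D·DC·DB·D·DB·DB·A·DB·D·DB·DB·A·DB·D·DB·DB·D·DB·D·DB
    A ↦ DC
    B ↦ D
    C ↦ A
    D ↦ DB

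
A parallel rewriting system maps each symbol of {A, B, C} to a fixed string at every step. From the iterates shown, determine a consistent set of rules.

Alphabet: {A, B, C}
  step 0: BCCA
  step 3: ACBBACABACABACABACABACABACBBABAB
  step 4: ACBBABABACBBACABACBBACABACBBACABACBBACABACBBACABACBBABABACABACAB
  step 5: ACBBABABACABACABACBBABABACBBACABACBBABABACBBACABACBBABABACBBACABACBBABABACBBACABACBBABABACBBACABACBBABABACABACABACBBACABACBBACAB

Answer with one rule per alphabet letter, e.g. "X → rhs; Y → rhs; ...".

A->AC, B->AB, C->BB

  step 4 ⇒ step 5: ACBBABABACBBACABACBBACABACBBACABACBBACABACBBACABACBBABABACABACAB ⇒ AC·BB·AB·AB·AC·AB·AC·AB·AC·BB·AB·AB·AC·BB·AC·AB·AC·BB·AB·AB·AC·BB·AC·AB·AC·BB·AB·AB·AC·BB·AC·AB·AC·BB·AB·AB·AC·BB·AC·AB·AC·BB·AB·AB·AC·BB·AC·AB·AC·BB·AB·AB·AC·AB·AC·AB·AC·BB·AC·AB·AC·BB·AC·AB
    A ↦ AC
    B ↦ AB
    C ↦ BB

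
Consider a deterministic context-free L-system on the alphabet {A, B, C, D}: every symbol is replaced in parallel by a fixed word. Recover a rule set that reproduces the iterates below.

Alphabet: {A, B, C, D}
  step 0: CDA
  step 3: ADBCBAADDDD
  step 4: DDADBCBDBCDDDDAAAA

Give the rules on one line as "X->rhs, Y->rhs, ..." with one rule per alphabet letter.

A->DD, B->DBC, C->B, D->A

  step 3 ⇒ step 4: ADBCBAADDDD ⇒ DD·A·DBC·B·DBC·DD·DD·A·A·A·A
    A ↦ DD
    B ↦ DBC
    C ↦ B
    D ↦ A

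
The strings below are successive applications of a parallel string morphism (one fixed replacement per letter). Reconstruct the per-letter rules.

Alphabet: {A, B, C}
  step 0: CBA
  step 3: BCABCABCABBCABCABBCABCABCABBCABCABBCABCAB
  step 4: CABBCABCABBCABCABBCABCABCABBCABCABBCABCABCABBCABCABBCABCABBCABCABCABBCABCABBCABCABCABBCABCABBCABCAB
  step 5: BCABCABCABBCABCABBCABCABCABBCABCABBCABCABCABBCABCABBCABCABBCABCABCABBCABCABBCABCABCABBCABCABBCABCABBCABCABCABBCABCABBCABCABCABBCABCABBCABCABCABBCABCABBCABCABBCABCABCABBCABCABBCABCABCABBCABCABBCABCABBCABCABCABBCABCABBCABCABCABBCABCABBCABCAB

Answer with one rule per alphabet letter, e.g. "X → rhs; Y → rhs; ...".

A->CAB, B->CAB, C->B

  step 4 ⇒ step 5: CABBCABCABBCABCABBCABCABCABBCABCABBCABCABCABBCABCABBCABCABBCABCABCABBCABCABBCABCABCABBCABCABBCABCAB ⇒ B·CAB·CAB·CAB·B·CAB·CAB·B·CAB·CAB·CAB·B·CAB·CAB·B·CAB·CAB·CAB·B·CAB·CAB·B·CAB·CAB·B·CAB·CAB·CAB·B·CAB·CAB·B·CAB·CAB·CAB·B·CAB·CAB·B·CAB·CAB·B·CAB·CAB·CAB·B·CAB·CAB·B·CAB·CAB·CAB·B·CAB·CAB·B·CAB·CAB·CAB·B·CAB·CAB·B·CAB·CAB·B·CAB·CAB·CAB·B·CAB·CAB·B·CAB·CAB·CAB·B·CAB·CAB·B·CAB·CAB·B·CAB·CAB·CAB·B·CAB·CAB·B·CAB·CAB·CAB·B·CAB·CAB·B·CAB·CAB
    A ↦ CAB
    B ↦ CAB
    C ↦ B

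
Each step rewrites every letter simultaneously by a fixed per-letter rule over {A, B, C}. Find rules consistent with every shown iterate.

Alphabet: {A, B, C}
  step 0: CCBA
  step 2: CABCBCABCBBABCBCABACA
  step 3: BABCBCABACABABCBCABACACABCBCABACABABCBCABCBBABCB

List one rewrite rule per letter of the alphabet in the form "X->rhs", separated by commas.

A->BCB, B->CA, C->BA

  step 2 ⇒ step 3: CABCBCABCBBABCBCABACA ⇒ BA·BCB·CA·BA·CA·BA·BCB·CA·BA·CA·CA·BCB·CA·BA·CA·BA·BCB·CA·BCB·BA·BCB
    A ↦ BCB
    B ↦ CA
    C ↦ BA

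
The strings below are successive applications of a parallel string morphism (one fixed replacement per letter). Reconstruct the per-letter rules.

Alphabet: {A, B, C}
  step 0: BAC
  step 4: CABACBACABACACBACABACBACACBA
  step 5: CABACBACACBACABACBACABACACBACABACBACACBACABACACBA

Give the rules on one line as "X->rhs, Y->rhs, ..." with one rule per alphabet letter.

A->BA, B->C, C->CA

  step 4 ⇒ step 5: CABACBACABACACBACABACBACACBA ⇒ CA·BA·C·BA·CA·C·BA·CA·BA·C·BA·CA·BA·CA·C·BA·CA·BA·C·BA·CA·C·BA·CA·BA·CA·C·BA
    A ↦ BA
    B ↦ C
    C ↦ CA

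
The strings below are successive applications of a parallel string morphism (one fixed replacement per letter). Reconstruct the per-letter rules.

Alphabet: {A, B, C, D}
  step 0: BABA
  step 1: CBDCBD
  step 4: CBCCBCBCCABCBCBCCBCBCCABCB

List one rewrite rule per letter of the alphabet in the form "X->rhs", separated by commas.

  step 0 ⇒ step 1: BABA ⇒ C·BD·C·BD
    A ↦ BD
    B ↦ C
    C ↦ CB  (constrained at step 1)
    D ↦ AB  (constrained at step 1)

A->BD, B->C, C->CB, D->AB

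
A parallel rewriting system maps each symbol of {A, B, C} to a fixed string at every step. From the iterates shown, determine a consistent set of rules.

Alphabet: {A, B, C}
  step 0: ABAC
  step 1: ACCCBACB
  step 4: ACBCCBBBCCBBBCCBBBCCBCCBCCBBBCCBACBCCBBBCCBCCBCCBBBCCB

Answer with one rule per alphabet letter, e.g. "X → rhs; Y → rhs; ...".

A->AC, B->CCB, C->B

  step 0 ⇒ step 1: ABAC ⇒ AC·CCB·AC·B
    A ↦ AC
    B ↦ CCB
    C ↦ B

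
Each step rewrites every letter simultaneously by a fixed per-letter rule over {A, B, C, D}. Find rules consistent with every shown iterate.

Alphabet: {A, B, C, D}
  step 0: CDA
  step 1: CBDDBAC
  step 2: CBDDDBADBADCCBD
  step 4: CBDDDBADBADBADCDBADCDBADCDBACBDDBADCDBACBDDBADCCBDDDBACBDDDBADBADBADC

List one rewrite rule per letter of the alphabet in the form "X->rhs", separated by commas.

  step 1 ⇒ step 2: CBDDBAC ⇒ CBD·D·DBA·DBA·D·C·CBD
    A ↦ C
    B ↦ D
    C ↦ CBD
    D ↦ DBA

A->C, B->D, C->CBD, D->DBA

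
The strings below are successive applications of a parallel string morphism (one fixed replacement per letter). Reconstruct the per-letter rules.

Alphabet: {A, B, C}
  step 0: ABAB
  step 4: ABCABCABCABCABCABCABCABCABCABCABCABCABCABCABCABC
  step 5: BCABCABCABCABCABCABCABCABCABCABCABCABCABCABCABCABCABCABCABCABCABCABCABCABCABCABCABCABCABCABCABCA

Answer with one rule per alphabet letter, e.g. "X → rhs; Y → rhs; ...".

  step 4 ⇒ step 5: ABCABCABCABCABCABCABCABCABCABCABCABCABCABCABCABC ⇒ BC·A·BCA·BC·A·BCA·BC·A·BCA·BC·A·BCA·BC·A·BCA·BC·A·BCA·BC·A·BCA·BC·A·BCA·BC·A·BCA·BC·A·BCA·BC·A·BCA·BC·A·BCA·BC·A·BCA·BC·A·BCA·BC·A·BCA·BC·A·BCA
    A ↦ BC
    B ↦ A
    C ↦ BCA

A->BC, B->A, C->BCA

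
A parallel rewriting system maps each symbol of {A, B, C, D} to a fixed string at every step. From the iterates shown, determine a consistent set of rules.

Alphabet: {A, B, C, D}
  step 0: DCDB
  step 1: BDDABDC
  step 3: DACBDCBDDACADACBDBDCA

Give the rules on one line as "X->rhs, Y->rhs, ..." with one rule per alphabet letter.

A->CA, B->C, C->DA, D->BD

  step 0 ⇒ step 1: DCDB ⇒ BD·DA·BD·C
    B ↦ C
    C ↦ DA
    D ↦ BD
    A ↦ CA  (constrained at step 1)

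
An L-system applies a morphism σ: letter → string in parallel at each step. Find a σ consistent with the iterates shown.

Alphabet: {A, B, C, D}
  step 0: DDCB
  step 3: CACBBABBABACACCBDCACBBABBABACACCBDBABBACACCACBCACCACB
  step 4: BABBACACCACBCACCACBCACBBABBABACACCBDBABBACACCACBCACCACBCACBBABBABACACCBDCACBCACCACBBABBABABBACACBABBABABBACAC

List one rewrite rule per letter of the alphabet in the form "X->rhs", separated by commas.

A->B, B->CAC, C->BA, D->CBD

  step 3 ⇒ step 4: CACBBABBABACACCBDCACBBABBABACACCBDBABBACACCACBCACCACB ⇒ BA·B·BA·CAC·CAC·B·CAC·CAC·B·CAC·B·BA·B·BA·BA·CAC·CBD·BA·B·BA·CAC·CAC·B·CAC·CAC·B·CAC·B·BA·B·BA·BA·CAC·CBD·CAC·B·CAC·CAC·B·BA·B·BA·BA·B·BA·CAC·BA·B·BA·BA·B·BA·CAC
    A ↦ B
    B ↦ CAC
    C ↦ BA
    D ↦ CBD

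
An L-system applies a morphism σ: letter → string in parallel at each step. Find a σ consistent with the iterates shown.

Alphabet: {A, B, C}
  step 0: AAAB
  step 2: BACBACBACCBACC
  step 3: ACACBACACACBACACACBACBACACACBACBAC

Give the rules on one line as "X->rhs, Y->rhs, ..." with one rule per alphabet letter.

  step 2 ⇒ step 3: BACBACBACCBACC ⇒ ACA·C·BAC·ACA·C·BAC·ACA·C·BAC·BAC·ACA·C·BAC·BAC
    A ↦ C
    B ↦ ACA
    C ↦ BAC

A->C, B->ACA, C->BAC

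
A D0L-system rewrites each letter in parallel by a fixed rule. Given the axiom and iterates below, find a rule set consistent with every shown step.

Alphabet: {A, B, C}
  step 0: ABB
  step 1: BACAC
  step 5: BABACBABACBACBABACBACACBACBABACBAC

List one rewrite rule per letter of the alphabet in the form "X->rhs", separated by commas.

A->B, B->AC, C->AB

  step 0 ⇒ step 1: ABB ⇒ B·AC·AC
    A ↦ B
    B ↦ AC
    C ↦ AB  (constrained at step 1)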